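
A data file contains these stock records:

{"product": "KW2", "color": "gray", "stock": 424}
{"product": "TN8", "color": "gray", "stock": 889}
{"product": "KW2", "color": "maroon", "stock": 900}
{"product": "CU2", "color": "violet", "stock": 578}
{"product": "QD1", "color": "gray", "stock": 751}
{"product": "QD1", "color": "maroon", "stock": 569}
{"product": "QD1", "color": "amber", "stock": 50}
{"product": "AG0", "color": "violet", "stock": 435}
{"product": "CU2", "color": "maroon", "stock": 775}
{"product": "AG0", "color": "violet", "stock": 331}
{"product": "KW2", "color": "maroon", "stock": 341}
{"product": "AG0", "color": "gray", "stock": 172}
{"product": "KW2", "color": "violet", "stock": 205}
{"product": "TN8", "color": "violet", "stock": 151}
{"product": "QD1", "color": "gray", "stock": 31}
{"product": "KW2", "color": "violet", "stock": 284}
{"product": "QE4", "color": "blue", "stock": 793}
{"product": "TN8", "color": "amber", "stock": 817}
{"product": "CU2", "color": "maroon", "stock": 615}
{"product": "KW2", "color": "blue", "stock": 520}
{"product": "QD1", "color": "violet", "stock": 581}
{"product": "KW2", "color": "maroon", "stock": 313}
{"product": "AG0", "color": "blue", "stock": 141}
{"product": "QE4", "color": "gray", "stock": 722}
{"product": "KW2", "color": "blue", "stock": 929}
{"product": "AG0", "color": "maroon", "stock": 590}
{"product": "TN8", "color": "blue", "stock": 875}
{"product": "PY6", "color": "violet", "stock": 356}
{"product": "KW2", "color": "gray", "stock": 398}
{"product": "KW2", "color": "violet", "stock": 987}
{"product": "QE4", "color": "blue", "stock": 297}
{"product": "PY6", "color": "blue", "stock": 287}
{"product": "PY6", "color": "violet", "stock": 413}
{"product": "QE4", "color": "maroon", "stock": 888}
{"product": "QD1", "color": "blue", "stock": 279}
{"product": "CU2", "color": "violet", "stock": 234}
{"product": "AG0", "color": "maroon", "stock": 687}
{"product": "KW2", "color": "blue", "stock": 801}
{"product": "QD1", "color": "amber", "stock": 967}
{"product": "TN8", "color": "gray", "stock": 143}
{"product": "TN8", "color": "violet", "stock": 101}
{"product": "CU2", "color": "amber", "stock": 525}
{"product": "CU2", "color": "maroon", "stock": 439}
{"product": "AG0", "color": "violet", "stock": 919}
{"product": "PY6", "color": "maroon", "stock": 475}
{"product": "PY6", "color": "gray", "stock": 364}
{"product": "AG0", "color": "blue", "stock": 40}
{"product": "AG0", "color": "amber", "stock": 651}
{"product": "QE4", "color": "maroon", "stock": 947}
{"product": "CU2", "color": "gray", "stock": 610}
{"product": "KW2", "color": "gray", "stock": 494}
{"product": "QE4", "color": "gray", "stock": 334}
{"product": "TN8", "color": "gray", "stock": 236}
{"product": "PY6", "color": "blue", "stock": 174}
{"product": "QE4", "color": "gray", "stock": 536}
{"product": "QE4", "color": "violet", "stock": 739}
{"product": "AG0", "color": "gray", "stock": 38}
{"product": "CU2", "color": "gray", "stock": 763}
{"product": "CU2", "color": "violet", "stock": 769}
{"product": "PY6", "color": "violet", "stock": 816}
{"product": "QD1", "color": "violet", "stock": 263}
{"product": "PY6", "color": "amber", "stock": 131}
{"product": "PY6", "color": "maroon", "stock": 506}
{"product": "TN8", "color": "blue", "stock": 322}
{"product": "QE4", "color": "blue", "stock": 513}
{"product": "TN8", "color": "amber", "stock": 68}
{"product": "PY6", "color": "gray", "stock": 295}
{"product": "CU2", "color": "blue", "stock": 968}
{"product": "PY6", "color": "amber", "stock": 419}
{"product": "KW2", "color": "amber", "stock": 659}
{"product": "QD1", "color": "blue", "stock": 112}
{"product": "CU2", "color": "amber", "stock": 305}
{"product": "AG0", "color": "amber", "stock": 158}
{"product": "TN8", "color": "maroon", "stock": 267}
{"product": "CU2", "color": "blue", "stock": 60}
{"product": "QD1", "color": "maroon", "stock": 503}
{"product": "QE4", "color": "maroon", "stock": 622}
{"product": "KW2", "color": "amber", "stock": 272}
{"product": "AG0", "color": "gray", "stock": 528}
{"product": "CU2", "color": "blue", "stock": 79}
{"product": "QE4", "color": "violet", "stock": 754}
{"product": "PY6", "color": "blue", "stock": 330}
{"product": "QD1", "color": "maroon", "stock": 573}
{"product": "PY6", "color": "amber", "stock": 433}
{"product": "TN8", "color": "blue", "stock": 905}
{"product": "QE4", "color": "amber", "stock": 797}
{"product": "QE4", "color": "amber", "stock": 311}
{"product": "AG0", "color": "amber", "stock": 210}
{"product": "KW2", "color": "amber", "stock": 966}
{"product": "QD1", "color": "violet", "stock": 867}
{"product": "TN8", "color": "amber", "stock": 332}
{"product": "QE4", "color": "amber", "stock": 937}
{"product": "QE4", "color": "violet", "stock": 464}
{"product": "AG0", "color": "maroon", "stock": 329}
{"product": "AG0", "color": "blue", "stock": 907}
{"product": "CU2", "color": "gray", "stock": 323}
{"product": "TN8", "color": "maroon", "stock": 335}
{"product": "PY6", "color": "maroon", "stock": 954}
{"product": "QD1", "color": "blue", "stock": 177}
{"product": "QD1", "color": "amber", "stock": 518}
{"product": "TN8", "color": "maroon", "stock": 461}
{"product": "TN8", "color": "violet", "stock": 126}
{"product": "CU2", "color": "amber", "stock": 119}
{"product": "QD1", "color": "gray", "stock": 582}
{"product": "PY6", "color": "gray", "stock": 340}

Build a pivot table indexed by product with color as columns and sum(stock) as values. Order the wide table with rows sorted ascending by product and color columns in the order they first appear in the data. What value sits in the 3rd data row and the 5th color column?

With rows sorted ascending by product, row 3 is product=KW2. color columns in first-appearance order: gray, maroon, violet, amber, blue; column 5 is blue.
Long rows with product=KW2, color=blue: 520 + 929 + 801 = 2250.

2250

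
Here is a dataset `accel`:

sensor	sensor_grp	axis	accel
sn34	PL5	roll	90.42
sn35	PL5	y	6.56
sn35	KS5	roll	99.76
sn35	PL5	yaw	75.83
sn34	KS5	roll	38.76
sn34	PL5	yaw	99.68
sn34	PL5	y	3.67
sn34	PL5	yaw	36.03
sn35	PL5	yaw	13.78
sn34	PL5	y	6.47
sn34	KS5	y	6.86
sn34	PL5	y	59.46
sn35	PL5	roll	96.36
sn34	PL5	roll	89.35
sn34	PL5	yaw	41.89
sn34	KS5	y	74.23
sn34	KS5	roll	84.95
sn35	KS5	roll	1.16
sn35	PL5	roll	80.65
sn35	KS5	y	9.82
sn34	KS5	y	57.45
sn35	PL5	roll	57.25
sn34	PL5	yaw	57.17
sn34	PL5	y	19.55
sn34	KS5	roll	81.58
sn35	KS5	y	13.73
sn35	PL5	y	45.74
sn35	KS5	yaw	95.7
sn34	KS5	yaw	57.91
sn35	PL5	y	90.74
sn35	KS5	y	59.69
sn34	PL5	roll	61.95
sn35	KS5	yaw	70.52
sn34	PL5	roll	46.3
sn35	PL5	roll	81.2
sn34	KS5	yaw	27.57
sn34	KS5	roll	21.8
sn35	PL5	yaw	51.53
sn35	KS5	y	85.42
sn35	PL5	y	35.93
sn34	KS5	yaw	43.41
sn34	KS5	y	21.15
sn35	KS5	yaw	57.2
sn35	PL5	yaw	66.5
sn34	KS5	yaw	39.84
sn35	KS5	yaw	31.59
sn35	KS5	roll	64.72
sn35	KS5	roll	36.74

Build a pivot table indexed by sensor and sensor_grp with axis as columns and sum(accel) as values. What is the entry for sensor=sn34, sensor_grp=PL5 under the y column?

89.15

Rows with sensor=sn34, sensor_grp=PL5 and axis=y: accel values are 3.67, 6.47, 59.46, 19.55.
3.67 + 6.47 + 59.46 + 19.55 = 89.15.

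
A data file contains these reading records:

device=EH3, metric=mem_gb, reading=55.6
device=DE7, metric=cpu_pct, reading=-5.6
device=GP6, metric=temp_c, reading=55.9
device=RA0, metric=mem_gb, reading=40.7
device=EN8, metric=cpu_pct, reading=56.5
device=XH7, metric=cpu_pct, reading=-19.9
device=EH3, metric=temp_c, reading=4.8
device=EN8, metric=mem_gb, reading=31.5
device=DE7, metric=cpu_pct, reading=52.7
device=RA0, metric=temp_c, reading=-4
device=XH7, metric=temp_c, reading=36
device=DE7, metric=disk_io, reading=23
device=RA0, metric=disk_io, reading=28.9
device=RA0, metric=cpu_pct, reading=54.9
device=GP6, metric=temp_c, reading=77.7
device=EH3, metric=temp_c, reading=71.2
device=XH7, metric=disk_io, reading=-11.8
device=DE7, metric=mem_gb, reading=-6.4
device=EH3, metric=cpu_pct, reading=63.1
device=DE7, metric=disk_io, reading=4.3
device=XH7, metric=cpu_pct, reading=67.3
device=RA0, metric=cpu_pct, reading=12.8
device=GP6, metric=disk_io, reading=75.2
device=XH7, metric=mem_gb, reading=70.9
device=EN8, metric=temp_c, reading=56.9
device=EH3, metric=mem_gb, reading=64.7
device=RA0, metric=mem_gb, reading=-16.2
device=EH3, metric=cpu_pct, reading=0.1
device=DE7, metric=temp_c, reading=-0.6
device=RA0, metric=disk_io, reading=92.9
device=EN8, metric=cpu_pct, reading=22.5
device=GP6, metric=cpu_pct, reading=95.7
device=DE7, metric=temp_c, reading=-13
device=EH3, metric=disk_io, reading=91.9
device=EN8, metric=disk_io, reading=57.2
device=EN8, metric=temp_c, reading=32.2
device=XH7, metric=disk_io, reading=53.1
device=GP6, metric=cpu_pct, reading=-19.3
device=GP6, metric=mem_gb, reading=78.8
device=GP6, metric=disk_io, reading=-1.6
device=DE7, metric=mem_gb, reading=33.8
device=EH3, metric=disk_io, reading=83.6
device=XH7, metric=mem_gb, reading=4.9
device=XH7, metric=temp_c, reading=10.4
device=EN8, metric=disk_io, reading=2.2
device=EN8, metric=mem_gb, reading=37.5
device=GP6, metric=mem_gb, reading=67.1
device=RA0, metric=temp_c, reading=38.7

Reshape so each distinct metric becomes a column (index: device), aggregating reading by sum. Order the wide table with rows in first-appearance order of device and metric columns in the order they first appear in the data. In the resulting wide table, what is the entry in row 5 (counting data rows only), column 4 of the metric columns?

With rows in first-appearance order of device, row 5 is device=EN8. metric columns in first-appearance order: mem_gb, cpu_pct, temp_c, disk_io; column 4 is disk_io.
Long rows with device=EN8, metric=disk_io: 57.2 + 2.2 = 59.4.

59.4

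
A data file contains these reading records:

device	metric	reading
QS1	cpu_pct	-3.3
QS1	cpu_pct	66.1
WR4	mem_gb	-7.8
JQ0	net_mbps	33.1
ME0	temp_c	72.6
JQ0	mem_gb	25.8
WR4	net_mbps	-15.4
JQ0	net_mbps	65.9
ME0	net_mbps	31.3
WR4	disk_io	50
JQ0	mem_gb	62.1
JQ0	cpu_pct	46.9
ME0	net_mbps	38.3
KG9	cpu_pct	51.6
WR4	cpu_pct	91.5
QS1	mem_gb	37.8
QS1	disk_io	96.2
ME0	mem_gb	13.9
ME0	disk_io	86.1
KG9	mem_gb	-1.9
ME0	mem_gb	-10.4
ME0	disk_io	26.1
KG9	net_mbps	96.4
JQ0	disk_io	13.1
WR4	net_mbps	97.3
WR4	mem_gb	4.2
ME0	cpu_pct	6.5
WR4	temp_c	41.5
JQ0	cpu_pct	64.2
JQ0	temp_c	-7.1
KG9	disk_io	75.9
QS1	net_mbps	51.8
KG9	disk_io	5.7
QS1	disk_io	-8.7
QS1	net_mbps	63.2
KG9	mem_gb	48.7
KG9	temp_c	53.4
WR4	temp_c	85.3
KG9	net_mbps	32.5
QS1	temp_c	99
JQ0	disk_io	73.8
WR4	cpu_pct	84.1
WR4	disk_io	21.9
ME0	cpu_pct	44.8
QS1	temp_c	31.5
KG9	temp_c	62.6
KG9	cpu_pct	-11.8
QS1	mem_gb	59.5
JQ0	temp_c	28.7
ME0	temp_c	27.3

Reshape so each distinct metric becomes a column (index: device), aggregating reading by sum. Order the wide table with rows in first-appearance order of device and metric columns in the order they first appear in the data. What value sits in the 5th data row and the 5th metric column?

With rows in first-appearance order of device, row 5 is device=KG9. metric columns in first-appearance order: cpu_pct, mem_gb, net_mbps, temp_c, disk_io; column 5 is disk_io.
Long rows with device=KG9, metric=disk_io: 75.9 + 5.7 = 81.6.

81.6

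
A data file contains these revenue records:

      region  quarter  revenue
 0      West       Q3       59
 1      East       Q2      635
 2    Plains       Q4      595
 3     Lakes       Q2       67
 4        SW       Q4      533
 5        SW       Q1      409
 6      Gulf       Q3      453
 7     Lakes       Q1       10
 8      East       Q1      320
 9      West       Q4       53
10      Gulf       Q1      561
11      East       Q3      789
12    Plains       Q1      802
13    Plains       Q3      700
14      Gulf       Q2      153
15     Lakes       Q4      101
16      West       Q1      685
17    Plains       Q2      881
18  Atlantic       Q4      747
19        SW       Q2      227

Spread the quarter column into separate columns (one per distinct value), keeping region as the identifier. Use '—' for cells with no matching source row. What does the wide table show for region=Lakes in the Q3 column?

No long-format row has region=Lakes and quarter=Q3, so the cell is —.

—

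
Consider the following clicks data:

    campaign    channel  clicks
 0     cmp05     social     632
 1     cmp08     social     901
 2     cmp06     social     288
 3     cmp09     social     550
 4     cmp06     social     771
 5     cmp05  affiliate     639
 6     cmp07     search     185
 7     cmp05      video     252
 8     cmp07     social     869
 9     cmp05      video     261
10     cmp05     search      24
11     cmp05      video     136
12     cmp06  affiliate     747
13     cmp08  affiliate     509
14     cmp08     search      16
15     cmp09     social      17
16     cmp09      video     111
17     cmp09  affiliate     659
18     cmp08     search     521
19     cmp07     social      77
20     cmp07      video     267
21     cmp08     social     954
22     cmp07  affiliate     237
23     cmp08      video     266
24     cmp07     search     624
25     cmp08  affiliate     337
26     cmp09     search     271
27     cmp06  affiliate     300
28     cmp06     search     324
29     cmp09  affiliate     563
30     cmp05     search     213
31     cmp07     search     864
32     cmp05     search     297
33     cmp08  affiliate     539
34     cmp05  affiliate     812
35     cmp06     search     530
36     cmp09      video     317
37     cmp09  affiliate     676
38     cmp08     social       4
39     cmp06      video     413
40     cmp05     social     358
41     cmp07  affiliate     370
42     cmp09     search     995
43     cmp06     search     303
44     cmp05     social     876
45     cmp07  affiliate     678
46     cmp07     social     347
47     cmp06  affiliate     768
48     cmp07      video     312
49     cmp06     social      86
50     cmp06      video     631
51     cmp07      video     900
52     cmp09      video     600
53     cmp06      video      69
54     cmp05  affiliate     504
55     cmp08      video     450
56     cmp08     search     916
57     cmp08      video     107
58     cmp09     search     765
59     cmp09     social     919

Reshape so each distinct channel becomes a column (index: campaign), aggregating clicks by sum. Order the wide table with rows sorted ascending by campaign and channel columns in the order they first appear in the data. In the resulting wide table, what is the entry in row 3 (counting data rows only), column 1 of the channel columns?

With rows sorted ascending by campaign, row 3 is campaign=cmp07. channel columns in first-appearance order: social, affiliate, search, video; column 1 is social.
Long rows with campaign=cmp07, channel=social: 869 + 77 + 347 = 1293.

1293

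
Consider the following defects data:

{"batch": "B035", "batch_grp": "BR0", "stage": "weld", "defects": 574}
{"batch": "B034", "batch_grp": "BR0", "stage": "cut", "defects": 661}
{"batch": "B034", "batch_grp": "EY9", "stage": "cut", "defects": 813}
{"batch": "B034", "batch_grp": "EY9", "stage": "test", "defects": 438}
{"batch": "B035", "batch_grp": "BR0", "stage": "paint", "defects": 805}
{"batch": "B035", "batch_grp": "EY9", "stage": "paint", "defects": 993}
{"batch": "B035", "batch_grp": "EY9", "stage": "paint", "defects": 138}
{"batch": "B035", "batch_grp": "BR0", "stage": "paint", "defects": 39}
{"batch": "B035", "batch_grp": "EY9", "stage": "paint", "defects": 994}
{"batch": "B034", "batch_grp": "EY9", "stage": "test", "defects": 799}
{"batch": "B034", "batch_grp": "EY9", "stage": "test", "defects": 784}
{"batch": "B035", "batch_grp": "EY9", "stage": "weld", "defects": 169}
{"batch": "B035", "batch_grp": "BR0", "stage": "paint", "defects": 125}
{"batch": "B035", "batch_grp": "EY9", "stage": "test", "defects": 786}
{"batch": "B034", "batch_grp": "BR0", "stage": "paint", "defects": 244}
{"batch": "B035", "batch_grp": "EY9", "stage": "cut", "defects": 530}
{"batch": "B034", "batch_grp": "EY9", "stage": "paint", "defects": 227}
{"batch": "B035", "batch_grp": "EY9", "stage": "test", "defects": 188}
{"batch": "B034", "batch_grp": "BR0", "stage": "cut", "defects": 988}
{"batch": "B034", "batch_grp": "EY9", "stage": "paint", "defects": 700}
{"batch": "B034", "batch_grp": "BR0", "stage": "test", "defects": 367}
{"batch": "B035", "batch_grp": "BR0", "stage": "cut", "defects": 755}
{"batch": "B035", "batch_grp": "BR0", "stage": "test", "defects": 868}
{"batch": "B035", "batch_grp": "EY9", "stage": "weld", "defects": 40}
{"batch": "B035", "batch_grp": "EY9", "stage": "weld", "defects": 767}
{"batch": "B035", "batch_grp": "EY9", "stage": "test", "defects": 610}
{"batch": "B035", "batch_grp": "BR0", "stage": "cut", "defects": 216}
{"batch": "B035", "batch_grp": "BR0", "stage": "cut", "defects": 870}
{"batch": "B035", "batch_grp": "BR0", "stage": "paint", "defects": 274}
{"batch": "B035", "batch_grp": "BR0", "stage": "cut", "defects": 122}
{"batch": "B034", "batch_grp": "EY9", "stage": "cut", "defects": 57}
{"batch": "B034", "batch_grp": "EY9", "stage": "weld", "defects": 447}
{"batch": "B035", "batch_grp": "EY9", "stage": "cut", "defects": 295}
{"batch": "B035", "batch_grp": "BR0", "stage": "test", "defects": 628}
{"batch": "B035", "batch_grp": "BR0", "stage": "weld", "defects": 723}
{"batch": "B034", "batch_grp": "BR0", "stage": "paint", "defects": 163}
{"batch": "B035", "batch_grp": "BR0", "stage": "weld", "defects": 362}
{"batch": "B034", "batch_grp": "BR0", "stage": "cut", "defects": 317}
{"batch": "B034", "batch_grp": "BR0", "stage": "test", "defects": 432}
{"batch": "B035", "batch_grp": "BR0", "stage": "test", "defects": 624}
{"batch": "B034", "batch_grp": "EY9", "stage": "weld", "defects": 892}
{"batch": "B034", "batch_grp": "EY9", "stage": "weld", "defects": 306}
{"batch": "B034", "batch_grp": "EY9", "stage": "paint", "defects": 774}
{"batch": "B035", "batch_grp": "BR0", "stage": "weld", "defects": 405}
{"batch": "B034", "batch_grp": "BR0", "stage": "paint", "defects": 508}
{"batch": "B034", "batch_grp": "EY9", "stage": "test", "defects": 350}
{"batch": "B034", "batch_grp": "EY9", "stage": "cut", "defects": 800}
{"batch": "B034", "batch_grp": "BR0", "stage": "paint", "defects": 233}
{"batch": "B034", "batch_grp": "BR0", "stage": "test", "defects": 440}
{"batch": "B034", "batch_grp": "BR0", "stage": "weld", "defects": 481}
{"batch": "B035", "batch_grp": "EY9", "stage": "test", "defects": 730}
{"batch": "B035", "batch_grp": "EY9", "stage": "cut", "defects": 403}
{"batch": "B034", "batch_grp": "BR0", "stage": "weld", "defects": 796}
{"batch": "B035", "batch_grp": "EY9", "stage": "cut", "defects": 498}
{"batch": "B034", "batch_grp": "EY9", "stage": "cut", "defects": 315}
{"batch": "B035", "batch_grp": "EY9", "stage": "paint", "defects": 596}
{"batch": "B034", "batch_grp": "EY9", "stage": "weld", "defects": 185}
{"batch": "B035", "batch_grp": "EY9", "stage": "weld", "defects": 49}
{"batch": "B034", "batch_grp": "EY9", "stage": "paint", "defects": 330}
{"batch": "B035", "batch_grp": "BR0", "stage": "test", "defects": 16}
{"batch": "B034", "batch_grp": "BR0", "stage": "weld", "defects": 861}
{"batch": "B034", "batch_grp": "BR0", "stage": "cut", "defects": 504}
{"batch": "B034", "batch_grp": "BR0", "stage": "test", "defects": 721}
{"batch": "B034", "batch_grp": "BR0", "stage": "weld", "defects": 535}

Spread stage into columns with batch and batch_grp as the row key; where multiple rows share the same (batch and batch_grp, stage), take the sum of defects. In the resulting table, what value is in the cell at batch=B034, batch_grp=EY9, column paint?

Rows with batch=B034, batch_grp=EY9 and stage=paint: defects values are 227, 700, 774, 330.
227 + 700 + 774 + 330 = 2031.

2031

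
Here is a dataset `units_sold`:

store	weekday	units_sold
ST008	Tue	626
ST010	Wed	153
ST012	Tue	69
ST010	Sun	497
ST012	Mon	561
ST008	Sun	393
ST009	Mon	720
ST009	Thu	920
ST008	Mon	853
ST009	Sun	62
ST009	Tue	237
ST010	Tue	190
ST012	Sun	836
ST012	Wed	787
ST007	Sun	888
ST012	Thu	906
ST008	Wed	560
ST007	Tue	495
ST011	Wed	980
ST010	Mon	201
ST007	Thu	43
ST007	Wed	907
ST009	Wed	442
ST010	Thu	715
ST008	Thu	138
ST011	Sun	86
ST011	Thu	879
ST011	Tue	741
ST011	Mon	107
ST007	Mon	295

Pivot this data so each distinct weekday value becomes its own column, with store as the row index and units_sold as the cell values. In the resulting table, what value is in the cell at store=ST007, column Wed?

Wide layout: rows indexed by store, columns are the 5 distinct weekday values (Tue, Wed, Sun, Mon, Thu).
Cell (store=ST007, weekday=Wed) draws from the long row where store=ST007 and weekday=Wed, which has units_sold=907.

907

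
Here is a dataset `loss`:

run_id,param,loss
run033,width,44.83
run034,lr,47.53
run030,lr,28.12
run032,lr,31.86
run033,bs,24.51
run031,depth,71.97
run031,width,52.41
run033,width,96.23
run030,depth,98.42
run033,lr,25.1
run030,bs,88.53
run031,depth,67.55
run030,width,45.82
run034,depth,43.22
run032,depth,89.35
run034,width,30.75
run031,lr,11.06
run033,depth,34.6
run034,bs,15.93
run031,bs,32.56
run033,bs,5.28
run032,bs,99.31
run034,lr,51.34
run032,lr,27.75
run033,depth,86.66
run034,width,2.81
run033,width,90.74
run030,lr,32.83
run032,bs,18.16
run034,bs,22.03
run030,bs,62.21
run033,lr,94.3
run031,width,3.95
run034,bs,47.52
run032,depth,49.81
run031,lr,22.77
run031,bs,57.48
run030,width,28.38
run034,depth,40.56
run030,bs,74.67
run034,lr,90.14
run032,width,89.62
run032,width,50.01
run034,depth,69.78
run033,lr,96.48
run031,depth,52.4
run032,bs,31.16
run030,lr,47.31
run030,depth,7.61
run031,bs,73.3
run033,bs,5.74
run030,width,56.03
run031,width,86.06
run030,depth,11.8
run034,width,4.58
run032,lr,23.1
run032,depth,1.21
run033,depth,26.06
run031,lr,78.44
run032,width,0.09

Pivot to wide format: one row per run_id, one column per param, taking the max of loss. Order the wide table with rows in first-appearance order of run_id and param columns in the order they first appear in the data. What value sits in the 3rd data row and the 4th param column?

98.42

With rows in first-appearance order of run_id, row 3 is run_id=run030. param columns in first-appearance order: width, lr, bs, depth; column 4 is depth.
Long rows with run_id=run030, param=depth: max(98.42, 7.61, 11.8) = 98.42.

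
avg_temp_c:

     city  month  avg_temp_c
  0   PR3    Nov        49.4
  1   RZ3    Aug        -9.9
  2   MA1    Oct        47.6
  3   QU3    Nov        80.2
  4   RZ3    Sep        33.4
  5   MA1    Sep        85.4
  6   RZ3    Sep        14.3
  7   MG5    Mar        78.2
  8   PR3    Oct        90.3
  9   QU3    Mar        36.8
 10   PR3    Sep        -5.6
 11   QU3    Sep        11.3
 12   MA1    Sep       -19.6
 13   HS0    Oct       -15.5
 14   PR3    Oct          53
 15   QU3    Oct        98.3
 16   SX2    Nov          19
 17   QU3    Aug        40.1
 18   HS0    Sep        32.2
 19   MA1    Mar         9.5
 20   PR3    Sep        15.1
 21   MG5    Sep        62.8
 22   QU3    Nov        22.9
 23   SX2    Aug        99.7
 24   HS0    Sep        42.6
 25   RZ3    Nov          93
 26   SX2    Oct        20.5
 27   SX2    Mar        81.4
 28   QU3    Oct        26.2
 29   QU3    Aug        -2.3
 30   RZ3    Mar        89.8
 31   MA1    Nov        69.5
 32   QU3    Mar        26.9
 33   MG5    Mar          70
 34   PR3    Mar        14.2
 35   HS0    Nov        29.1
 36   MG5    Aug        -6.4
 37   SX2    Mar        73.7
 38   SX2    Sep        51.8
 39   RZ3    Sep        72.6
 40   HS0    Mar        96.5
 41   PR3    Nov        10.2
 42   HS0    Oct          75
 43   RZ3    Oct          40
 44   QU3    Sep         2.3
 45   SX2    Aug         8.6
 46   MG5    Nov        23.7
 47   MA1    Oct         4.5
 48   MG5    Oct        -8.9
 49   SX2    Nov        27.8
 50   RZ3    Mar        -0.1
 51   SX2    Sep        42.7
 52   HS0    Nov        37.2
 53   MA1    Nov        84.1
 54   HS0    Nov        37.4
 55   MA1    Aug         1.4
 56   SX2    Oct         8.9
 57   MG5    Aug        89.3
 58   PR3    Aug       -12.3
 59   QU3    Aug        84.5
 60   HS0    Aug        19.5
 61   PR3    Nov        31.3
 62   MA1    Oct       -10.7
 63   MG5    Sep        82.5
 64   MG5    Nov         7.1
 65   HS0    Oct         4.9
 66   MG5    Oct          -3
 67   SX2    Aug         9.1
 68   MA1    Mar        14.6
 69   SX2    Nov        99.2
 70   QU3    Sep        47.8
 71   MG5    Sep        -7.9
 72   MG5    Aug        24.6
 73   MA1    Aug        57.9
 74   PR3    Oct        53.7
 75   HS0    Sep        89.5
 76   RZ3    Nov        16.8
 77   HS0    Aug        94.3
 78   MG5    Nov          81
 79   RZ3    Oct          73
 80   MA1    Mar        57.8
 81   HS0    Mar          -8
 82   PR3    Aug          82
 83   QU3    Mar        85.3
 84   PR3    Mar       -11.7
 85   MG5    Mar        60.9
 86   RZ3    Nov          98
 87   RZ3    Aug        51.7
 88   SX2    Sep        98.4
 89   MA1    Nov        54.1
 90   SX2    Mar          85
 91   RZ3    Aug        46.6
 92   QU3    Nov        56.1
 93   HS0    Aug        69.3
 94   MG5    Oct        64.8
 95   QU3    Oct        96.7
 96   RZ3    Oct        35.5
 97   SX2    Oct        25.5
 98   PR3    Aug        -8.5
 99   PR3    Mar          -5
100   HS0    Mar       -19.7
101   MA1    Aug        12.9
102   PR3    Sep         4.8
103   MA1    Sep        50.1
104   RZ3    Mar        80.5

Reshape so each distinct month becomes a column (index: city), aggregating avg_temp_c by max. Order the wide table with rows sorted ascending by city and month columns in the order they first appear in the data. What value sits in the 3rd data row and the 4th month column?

82.5

With rows sorted ascending by city, row 3 is city=MG5. month columns in first-appearance order: Nov, Aug, Oct, Sep, Mar; column 4 is Sep.
Long rows with city=MG5, month=Sep: max(62.8, 82.5, -7.9) = 82.5.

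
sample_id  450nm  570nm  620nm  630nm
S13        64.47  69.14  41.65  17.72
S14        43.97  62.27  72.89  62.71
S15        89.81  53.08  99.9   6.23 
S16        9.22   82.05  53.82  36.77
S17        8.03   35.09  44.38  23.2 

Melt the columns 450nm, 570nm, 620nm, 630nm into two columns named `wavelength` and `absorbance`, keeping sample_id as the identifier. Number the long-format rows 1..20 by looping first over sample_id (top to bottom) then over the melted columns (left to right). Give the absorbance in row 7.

72.89

20 rows total (5 × 4). Row 7: index ⌊(7-1)/4⌋ = 1 into sample_id → S14; (7-1) mod 4 = 2 into the melted columns → 620nm.
So row 7 is (S14, 620nm, 72.89); absorbance = 72.89.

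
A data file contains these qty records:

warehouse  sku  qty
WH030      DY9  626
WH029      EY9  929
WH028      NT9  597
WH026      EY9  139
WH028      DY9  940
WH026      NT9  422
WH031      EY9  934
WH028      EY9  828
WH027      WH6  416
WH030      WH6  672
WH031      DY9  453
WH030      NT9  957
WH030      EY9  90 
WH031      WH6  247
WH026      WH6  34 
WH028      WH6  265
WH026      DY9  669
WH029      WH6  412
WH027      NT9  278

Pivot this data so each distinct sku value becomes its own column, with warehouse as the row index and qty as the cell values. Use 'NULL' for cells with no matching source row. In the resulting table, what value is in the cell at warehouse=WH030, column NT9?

The long row with warehouse=WH030, sku=NT9 has qty=957.

957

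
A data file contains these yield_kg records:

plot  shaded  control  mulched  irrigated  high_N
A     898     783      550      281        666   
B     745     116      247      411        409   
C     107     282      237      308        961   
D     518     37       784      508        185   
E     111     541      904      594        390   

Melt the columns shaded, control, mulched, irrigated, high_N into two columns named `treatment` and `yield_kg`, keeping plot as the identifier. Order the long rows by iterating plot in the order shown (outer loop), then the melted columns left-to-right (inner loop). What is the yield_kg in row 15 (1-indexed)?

25 rows total (5 × 5). Row 15: index ⌊(15-1)/5⌋ = 2 into plot → C; (15-1) mod 5 = 4 into the melted columns → high_N.
So row 15 is (C, high_N, 961); yield_kg = 961.

961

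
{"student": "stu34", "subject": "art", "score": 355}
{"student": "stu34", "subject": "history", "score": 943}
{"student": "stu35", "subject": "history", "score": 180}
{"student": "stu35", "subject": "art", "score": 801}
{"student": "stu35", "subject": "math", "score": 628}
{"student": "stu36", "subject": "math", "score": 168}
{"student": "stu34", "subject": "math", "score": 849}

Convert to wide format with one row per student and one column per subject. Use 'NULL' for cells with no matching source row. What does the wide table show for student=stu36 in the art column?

NULL

No long-format row has student=stu36 and subject=art, so the cell is NULL.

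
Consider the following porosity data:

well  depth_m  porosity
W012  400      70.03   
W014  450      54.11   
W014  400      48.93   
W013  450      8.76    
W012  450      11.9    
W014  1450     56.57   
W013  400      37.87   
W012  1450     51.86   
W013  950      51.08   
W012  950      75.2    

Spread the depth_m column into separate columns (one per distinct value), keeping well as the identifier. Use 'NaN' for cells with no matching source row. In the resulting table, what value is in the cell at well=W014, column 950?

No long-format row has well=W014 and depth_m=950, so the cell is NaN.

NaN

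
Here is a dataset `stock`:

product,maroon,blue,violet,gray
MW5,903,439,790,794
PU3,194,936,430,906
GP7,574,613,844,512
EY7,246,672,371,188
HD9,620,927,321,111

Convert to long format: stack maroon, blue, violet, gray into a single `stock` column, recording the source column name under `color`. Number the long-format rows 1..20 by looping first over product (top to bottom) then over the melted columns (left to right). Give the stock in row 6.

936

20 rows total (5 × 4). Row 6: index ⌊(6-1)/4⌋ = 1 into product → PU3; (6-1) mod 4 = 1 into the melted columns → blue.
So row 6 is (PU3, blue, 936); stock = 936.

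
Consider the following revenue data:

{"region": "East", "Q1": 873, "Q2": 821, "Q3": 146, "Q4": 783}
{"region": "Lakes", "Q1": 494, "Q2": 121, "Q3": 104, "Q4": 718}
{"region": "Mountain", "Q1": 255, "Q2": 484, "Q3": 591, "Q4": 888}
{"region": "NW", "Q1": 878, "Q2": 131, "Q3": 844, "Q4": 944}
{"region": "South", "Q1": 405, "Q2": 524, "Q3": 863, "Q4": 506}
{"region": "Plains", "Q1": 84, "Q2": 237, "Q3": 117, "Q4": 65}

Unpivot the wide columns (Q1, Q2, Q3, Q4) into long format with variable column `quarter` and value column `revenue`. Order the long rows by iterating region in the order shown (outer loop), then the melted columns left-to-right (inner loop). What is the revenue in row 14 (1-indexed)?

24 rows total (6 × 4). Row 14: index ⌊(14-1)/4⌋ = 3 into region → NW; (14-1) mod 4 = 1 into the melted columns → Q2.
So row 14 is (NW, Q2, 131); revenue = 131.

131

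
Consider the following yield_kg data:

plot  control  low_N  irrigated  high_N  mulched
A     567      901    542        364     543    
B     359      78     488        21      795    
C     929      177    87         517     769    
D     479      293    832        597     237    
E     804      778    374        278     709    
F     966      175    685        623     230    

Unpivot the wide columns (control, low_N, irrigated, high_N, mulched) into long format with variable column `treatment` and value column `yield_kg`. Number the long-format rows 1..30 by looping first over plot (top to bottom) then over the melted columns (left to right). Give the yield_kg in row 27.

30 rows total (6 × 5). Row 27: index ⌊(27-1)/5⌋ = 5 into plot → F; (27-1) mod 5 = 1 into the melted columns → low_N.
So row 27 is (F, low_N, 175); yield_kg = 175.

175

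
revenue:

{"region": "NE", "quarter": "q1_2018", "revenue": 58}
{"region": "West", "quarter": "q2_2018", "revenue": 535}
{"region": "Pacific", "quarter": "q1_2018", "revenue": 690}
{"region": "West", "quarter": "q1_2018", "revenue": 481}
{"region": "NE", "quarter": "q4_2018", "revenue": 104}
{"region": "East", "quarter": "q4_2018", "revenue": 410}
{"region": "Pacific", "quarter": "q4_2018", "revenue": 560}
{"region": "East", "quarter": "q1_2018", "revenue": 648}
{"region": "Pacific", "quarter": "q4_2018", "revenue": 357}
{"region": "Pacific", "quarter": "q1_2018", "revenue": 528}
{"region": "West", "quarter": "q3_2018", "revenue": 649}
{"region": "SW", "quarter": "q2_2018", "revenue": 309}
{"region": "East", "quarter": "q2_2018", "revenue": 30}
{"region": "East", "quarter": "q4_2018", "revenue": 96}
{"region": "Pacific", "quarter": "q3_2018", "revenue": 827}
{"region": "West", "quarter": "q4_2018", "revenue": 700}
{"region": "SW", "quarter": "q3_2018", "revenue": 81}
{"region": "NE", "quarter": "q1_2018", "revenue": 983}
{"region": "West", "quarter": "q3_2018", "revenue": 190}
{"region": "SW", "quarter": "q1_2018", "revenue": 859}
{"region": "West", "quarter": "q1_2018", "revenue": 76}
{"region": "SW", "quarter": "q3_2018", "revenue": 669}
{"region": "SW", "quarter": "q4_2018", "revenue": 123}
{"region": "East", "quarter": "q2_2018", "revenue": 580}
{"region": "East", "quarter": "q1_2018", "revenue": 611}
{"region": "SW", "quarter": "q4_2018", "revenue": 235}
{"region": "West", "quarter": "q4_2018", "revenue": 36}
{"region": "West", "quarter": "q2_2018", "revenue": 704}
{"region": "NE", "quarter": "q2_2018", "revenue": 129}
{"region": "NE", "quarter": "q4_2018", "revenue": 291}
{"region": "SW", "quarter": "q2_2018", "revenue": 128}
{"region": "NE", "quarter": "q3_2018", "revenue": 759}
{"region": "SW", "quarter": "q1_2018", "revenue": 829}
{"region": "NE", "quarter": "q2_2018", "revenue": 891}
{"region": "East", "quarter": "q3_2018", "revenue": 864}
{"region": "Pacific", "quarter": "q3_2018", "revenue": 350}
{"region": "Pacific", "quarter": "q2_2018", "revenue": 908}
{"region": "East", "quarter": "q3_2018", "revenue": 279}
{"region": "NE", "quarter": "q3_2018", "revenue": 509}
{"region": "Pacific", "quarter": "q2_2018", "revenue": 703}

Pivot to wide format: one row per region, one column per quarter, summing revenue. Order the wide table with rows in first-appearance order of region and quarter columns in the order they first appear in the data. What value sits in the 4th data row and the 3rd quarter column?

506

With rows in first-appearance order of region, row 4 is region=East. quarter columns in first-appearance order: q1_2018, q2_2018, q4_2018, q3_2018; column 3 is q4_2018.
Long rows with region=East, quarter=q4_2018: 410 + 96 = 506.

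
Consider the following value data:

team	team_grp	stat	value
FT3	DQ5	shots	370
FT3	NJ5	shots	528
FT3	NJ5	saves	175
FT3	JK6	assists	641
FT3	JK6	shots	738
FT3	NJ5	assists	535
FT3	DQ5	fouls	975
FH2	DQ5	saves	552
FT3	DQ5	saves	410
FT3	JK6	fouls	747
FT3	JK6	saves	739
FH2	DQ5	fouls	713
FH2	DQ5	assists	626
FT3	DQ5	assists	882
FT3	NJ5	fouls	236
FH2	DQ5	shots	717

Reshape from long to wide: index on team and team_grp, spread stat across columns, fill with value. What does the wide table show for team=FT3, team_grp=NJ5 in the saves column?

175

Wide layout: rows indexed by team and team_grp, columns are the 4 distinct stat values (shots, saves, assists, fouls).
Cell (team=FT3, team_grp=NJ5, stat=saves) draws from the long row where team=FT3, team_grp=NJ5 and stat=saves, which has value=175.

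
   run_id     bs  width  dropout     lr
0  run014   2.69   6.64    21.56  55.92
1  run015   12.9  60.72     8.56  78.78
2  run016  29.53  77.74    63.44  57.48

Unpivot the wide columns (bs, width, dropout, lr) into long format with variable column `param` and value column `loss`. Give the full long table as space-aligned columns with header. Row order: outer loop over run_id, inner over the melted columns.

Each (run_id, column) pair becomes one row: 3 × 4 = 12 rows.
For example, (run014, bs) → loss=2.69.

run_id  param    loss 
run014  bs       2.69 
run014  width    6.64 
run014  dropout  21.56
run014  lr       55.92
run015  bs       12.9 
run015  width    60.72
run015  dropout  8.56 
run015  lr       78.78
run016  bs       29.53
run016  width    77.74
run016  dropout  63.44
run016  lr       57.48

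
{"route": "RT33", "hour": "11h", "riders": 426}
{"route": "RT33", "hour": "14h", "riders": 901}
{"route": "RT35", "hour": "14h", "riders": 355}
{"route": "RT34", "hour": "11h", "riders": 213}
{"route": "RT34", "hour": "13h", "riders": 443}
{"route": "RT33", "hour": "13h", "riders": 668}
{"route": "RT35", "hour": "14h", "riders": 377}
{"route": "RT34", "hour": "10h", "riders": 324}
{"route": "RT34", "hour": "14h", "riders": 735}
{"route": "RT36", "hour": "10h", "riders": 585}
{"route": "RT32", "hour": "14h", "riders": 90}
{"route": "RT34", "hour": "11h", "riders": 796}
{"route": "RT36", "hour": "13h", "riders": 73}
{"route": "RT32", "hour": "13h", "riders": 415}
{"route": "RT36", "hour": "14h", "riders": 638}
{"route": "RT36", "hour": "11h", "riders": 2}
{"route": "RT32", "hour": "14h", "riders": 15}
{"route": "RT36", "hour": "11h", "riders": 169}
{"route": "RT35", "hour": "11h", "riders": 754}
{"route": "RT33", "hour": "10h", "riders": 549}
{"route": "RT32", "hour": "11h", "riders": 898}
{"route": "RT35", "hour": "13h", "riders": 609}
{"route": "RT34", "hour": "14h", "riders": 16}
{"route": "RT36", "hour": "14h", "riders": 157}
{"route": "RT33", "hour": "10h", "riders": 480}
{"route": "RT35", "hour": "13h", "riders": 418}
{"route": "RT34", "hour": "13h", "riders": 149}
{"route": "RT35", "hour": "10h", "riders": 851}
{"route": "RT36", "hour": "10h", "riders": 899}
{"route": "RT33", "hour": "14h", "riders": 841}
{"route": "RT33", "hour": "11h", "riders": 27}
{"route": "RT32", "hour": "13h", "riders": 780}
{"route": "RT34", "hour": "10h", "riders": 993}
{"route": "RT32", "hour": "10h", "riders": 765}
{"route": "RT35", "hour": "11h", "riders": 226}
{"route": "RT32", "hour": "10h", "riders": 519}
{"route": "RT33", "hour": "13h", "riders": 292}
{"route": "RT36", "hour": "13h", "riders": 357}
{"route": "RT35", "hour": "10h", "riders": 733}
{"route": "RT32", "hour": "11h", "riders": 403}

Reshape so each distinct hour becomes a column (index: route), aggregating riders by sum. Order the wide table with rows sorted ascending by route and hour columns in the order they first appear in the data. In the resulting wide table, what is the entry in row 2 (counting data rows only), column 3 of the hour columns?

With rows sorted ascending by route, row 2 is route=RT33. hour columns in first-appearance order: 11h, 14h, 13h, 10h; column 3 is 13h.
Long rows with route=RT33, hour=13h: 668 + 292 = 960.

960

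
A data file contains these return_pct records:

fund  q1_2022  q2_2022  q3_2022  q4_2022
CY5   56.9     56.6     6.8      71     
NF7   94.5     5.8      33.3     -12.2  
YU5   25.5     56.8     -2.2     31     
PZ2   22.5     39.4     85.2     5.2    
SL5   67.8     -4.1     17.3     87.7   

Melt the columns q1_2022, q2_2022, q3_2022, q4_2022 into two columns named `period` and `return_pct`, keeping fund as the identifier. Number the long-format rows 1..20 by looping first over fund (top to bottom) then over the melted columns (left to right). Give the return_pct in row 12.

31

20 rows total (5 × 4). Row 12: index ⌊(12-1)/4⌋ = 2 into fund → YU5; (12-1) mod 4 = 3 into the melted columns → q4_2022.
So row 12 is (YU5, q4_2022, 31); return_pct = 31.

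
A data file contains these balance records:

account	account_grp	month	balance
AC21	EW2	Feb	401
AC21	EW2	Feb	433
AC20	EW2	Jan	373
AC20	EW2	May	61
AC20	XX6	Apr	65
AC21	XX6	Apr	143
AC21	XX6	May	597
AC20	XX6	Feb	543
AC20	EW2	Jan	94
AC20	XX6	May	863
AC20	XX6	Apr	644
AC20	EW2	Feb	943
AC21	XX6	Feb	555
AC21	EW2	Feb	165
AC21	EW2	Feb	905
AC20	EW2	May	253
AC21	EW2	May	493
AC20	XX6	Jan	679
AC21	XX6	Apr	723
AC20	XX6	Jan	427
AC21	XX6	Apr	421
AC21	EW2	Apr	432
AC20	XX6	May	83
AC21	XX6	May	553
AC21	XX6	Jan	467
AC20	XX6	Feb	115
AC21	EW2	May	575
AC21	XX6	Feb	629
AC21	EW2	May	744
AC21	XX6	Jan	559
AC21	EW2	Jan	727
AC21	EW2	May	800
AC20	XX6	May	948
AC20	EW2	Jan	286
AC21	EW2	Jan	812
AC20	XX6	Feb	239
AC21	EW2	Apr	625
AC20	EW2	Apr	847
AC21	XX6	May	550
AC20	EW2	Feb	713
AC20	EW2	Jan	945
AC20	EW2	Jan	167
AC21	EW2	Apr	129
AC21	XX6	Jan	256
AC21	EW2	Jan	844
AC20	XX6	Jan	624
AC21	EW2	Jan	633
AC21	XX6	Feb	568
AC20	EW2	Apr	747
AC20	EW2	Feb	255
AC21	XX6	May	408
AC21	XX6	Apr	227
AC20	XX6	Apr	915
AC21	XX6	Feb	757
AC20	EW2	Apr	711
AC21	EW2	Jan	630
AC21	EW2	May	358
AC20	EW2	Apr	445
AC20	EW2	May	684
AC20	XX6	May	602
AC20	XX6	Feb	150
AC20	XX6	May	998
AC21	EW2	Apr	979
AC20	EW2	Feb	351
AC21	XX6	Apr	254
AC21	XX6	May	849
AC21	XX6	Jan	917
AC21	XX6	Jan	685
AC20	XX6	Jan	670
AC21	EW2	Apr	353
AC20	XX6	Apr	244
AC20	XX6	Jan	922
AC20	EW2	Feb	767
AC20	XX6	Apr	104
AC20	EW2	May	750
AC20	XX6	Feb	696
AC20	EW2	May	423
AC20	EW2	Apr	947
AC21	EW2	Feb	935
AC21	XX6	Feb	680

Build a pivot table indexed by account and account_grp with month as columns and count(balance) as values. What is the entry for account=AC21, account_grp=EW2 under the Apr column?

5

Rows with account=AC21, account_grp=EW2 and month=Apr: balance values are 432, 625, 129, 979, 353.
5 rows match — count = 5.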